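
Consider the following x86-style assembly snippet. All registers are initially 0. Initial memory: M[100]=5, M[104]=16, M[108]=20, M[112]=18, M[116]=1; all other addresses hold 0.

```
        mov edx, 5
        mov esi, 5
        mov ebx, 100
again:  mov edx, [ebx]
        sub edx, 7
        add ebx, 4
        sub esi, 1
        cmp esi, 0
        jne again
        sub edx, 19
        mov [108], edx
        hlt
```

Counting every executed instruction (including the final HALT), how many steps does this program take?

mov edx, 5 → edx=5
mov esi, 5 → esi=5
mov ebx, 100 → ebx=100
mov edx, [ebx] → edx=M[100]=5
sub edx, 7 → edx=5-7=-2
add ebx, 4 → ebx=100+4=104
sub esi, 1 → esi=5-1=4
cmp esi, 0  (cmp 4,0)
jne again: taken
mov edx, [ebx] → edx=M[104]=16
sub edx, 7 → edx=16-7=9
add ebx, 4 → ebx=104+4=108
sub esi, 1 → esi=4-1=3
cmp esi, 0  (cmp 3,0)
jne again: taken
mov edx, [ebx] → edx=M[108]=20
sub edx, 7 → edx=20-7=13
add ebx, 4 → ebx=108+4=112
sub esi, 1 → esi=3-1=2
cmp esi, 0  (cmp 2,0)
jne again: taken
mov edx, [ebx] → edx=M[112]=18
sub edx, 7 → edx=18-7=11
add ebx, 4 → ebx=112+4=116
sub esi, 1 → esi=2-1=1
cmp esi, 0  (cmp 1,0)
jne again: taken
mov edx, [ebx] → edx=M[116]=1
sub edx, 7 → edx=1-7=-6
add ebx, 4 → ebx=116+4=120
sub esi, 1 → esi=1-1=0
cmp esi, 0  (cmp 0,0)
jne again: not taken
sub edx, 19 → edx=(-6)-19=-25
mov [108], edx → M[108]=-25
halt.
Total executed instructions: 36.

36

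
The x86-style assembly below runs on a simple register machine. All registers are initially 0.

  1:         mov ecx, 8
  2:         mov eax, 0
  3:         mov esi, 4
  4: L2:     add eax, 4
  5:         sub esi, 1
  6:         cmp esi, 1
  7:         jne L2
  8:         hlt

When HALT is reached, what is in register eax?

12

after mov ecx, 8: ecx=8
after mov eax, 0: eax=0
after mov esi, 4: esi=4
after add eax, 4: eax=0+4=4
after sub esi, 1: esi=4-1=3
cmp esi, 1  (cmp 3,1)
jne L2: taken
after add eax, 4: eax=4+4=8
after sub esi, 1: esi=3-1=2
cmp esi, 1  (cmp 2,1)
jne L2: taken
after add eax, 4: eax=8+4=12
after sub esi, 1: esi=2-1=1
cmp esi, 1  (cmp 1,1)
jne L2: not taken
halt.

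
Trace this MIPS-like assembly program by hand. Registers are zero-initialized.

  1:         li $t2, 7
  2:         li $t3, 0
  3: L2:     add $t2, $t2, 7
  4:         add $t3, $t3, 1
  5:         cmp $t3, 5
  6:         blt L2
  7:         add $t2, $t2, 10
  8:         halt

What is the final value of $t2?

52

after li $t2, 7: $t2=7
after li $t3, 0: $t3=0
after add $t2, $t2, 7: $t2=7+7=14
after add $t3, $t3, 1: $t3=0+1=1
cmp $t3, 5  (cmp 1,5)
blt L2: taken
after add $t2, $t2, 7: $t2=14+7=21
after add $t3, $t3, 1: $t3=1+1=2
cmp $t3, 5  (cmp 2,5)
blt L2: taken
after add $t2, $t2, 7: $t2=21+7=28
after add $t3, $t3, 1: $t3=2+1=3
cmp $t3, 5  (cmp 3,5)
blt L2: taken
after add $t2, $t2, 7: $t2=28+7=35
after add $t3, $t3, 1: $t3=3+1=4
cmp $t3, 5  (cmp 4,5)
blt L2: taken
after add $t2, $t2, 7: $t2=35+7=42
after add $t3, $t3, 1: $t3=4+1=5
cmp $t3, 5  (cmp 5,5)
blt L2: not taken
after add $t2, $t2, 10: $t2=42+10=52
halt.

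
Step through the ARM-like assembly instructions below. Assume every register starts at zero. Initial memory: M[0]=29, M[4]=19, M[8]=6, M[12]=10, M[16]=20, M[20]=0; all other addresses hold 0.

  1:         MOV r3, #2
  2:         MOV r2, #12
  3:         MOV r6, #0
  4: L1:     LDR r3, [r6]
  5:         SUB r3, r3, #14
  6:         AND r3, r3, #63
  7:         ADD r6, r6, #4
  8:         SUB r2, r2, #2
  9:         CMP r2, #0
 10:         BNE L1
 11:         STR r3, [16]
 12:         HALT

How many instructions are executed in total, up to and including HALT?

47

MOV r3, #2 → r3=2
MOV r2, #12 → r2=12
MOV r6, #0 → r6=0
LDR r3, [r6] → r3=M[0]=29
SUB r3, r3, #14 → r3=29-14=15
AND r3, r3, #63 → r3=15&63=15
ADD r6, r6, #4 → r6=0+4=4
SUB r2, r2, #2 → r2=12-2=10
CMP r2, #0  (cmp 10,0)
BNE L1: taken
LDR r3, [r6] → r3=M[4]=19
SUB r3, r3, #14 → r3=19-14=5
AND r3, r3, #63 → r3=5&63=5
ADD r6, r6, #4 → r6=4+4=8
SUB r2, r2, #2 → r2=10-2=8
CMP r2, #0  (cmp 8,0)
BNE L1: taken
LDR r3, [r6] → r3=M[8]=6
SUB r3, r3, #14 → r3=6-14=-8
AND r3, r3, #63 → r3=(-8)&63=56
ADD r6, r6, #4 → r6=8+4=12
SUB r2, r2, #2 → r2=8-2=6
CMP r2, #0  (cmp 6,0)
BNE L1: taken
LDR r3, [r6] → r3=M[12]=10
SUB r3, r3, #14 → r3=10-14=-4
AND r3, r3, #63 → r3=(-4)&63=60
ADD r6, r6, #4 → r6=12+4=16
SUB r2, r2, #2 → r2=6-2=4
CMP r2, #0  (cmp 4,0)
BNE L1: taken
LDR r3, [r6] → r3=M[16]=20
SUB r3, r3, #14 → r3=20-14=6
AND r3, r3, #63 → r3=6&63=6
ADD r6, r6, #4 → r6=16+4=20
SUB r2, r2, #2 → r2=4-2=2
CMP r2, #0  (cmp 2,0)
BNE L1: taken
LDR r3, [r6] → r3=M[20]=0
SUB r3, r3, #14 → r3=0-14=-14
AND r3, r3, #63 → r3=(-14)&63=50
ADD r6, r6, #4 → r6=20+4=24
SUB r2, r2, #2 → r2=2-2=0
CMP r2, #0  (cmp 0,0)
BNE L1: not taken
STR r3, [16] → M[16]=50
halt.
Total executed instructions: 47.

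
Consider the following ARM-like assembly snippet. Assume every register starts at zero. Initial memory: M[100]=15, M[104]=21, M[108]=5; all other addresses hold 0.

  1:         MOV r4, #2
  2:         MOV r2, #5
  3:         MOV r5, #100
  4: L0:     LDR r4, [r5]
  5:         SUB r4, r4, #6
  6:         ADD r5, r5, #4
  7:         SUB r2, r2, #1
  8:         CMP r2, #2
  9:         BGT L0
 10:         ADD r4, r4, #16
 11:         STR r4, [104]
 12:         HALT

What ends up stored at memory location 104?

15

MOV r4, #2 → r4=2
MOV r2, #5 → r2=5
MOV r5, #100 → r5=100
LDR r4, [r5] → r4=M[100]=15
SUB r4, r4, #6 → r4=15-6=9
ADD r5, r5, #4 → r5=100+4=104
SUB r2, r2, #1 → r2=5-1=4
CMP r2, #2  (cmp 4,2)
BGT L0: taken
LDR r4, [r5] → r4=M[104]=21
SUB r4, r4, #6 → r4=21-6=15
ADD r5, r5, #4 → r5=104+4=108
SUB r2, r2, #1 → r2=4-1=3
CMP r2, #2  (cmp 3,2)
BGT L0: taken
LDR r4, [r5] → r4=M[108]=5
SUB r4, r4, #6 → r4=5-6=-1
ADD r5, r5, #4 → r5=108+4=112
SUB r2, r2, #1 → r2=3-1=2
CMP r2, #2  (cmp 2,2)
BGT L0: not taken
ADD r4, r4, #16 → r4=(-1)+16=15
STR r4, [104] → M[104]=15
halt.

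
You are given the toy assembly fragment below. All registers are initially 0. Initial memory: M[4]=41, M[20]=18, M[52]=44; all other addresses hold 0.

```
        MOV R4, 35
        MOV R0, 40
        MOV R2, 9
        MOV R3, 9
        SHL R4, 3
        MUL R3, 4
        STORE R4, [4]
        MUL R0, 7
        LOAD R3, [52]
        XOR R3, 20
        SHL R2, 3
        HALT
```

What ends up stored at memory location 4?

280

R4=35
R0=40
R2=9
R3=9
R4=35<<3=280
R3=9*4=36
STORE R4, [4] → M[4]=280
R0=40*7=280
R3=M[52]=44
R3=44^20=56
R2=9<<3=72
halt.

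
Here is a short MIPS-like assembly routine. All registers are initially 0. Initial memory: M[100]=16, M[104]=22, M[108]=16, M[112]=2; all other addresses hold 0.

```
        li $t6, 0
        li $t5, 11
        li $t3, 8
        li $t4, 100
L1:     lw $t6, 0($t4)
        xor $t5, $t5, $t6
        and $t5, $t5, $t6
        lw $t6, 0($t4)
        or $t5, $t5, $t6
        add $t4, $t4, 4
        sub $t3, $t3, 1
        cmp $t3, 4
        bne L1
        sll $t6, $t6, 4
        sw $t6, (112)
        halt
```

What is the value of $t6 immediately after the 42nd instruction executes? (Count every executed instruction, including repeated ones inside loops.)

32

li $t6, 0 → $t6=0
li $t5, 11 → $t5=11
li $t3, 8 → $t3=8
li $t4, 100 → $t4=100
lw $t6, 0($t4) → $t6=M[100]=16
xor $t5, $t5, $t6 → $t5=11^16=27
and $t5, $t5, $t6 → $t5=27&16=16
lw $t6, 0($t4) → $t6=M[100]=16
or $t5, $t5, $t6 → $t5=16|16=16
add $t4, $t4, 4 → $t4=100+4=104
sub $t3, $t3, 1 → $t3=8-1=7
cmp $t3, 4  (cmp 7,4)
bne L1: taken
lw $t6, 0($t4) → $t6=M[104]=22
xor $t5, $t5, $t6 → $t5=16^22=6
and $t5, $t5, $t6 → $t5=6&22=6
lw $t6, 0($t4) → $t6=M[104]=22
or $t5, $t5, $t6 → $t5=6|22=22
add $t4, $t4, 4 → $t4=104+4=108
sub $t3, $t3, 1 → $t3=7-1=6
cmp $t3, 4  (cmp 6,4)
bne L1: taken
lw $t6, 0($t4) → $t6=M[108]=16
xor $t5, $t5, $t6 → $t5=22^16=6
and $t5, $t5, $t6 → $t5=6&16=0
lw $t6, 0($t4) → $t6=M[108]=16
or $t5, $t5, $t6 → $t5=0|16=16
add $t4, $t4, 4 → $t4=108+4=112
sub $t3, $t3, 1 → $t3=6-1=5
cmp $t3, 4  (cmp 5,4)
bne L1: taken
lw $t6, 0($t4) → $t6=M[112]=2
xor $t5, $t5, $t6 → $t5=16^2=18
and $t5, $t5, $t6 → $t5=18&2=2
lw $t6, 0($t4) → $t6=M[112]=2
or $t5, $t5, $t6 → $t5=2|2=2
add $t4, $t4, 4 → $t4=112+4=116
sub $t3, $t3, 1 → $t3=5-1=4
cmp $t3, 4  (cmp 4,4)
bne L1: not taken
sll $t6, $t6, 4 → $t6=2<<4=32
sw $t6, (112) → M[112]=32
After step 42: $t6 = 32.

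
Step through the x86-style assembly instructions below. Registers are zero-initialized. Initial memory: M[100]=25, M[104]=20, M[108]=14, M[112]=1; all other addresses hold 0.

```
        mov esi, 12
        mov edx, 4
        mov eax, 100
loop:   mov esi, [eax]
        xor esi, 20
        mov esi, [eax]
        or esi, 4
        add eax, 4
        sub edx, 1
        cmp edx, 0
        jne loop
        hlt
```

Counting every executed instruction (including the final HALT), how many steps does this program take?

after mov esi, 12: esi=12
after mov edx, 4: edx=4
after mov eax, 100: eax=100
after mov esi, [eax]: esi=M[100]=25
after xor esi, 20: esi=25^20=13
after mov esi, [eax]: esi=M[100]=25
after or esi, 4: esi=25|4=29
after add eax, 4: eax=100+4=104
after sub edx, 1: edx=4-1=3
cmp edx, 0  (cmp 3,0)
jne loop: taken
after mov esi, [eax]: esi=M[104]=20
after xor esi, 20: esi=20^20=0
after mov esi, [eax]: esi=M[104]=20
after or esi, 4: esi=20|4=20
after add eax, 4: eax=104+4=108
after sub edx, 1: edx=3-1=2
cmp edx, 0  (cmp 2,0)
jne loop: taken
after mov esi, [eax]: esi=M[108]=14
after xor esi, 20: esi=14^20=26
after mov esi, [eax]: esi=M[108]=14
after or esi, 4: esi=14|4=14
after add eax, 4: eax=108+4=112
after sub edx, 1: edx=2-1=1
cmp edx, 0  (cmp 1,0)
jne loop: taken
after mov esi, [eax]: esi=M[112]=1
after xor esi, 20: esi=1^20=21
after mov esi, [eax]: esi=M[112]=1
after or esi, 4: esi=1|4=5
after add eax, 4: eax=112+4=116
after sub edx, 1: edx=1-1=0
cmp edx, 0  (cmp 0,0)
jne loop: not taken
halt.
Total executed instructions: 36.

36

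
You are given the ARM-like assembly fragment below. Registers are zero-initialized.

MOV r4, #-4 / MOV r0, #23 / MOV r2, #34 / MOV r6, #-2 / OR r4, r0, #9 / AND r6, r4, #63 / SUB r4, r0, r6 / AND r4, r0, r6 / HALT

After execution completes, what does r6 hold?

31

MOV r4, #-4 → r4=-4
MOV r0, #23 → r0=23
MOV r2, #34 → r2=34
MOV r6, #-2 → r6=-2
OR r4, r0, #9 → r4=23|9=31
AND r6, r4, #63 → r6=31&63=31
SUB r4, r0, r6 → r4=23-31=-8
AND r4, r0, r6 → r4=23&31=23
halt.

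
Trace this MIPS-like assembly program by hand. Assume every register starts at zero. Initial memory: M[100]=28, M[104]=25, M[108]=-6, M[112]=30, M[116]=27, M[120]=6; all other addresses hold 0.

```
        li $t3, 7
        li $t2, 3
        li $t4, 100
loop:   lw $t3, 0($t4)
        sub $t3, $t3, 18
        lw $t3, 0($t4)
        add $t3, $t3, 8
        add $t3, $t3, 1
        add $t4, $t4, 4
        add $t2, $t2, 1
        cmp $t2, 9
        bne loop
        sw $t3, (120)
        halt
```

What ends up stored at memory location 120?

15

after li $t3, 7: $t3=7
after li $t2, 3: $t2=3
after li $t4, 100: $t4=100
after lw $t3, 0($t4): $t3=M[100]=28
after sub $t3, $t3, 18: $t3=28-18=10
after lw $t3, 0($t4): $t3=M[100]=28
after add $t3, $t3, 8: $t3=28+8=36
after add $t3, $t3, 1: $t3=36+1=37
after add $t4, $t4, 4: $t4=100+4=104
after add $t2, $t2, 1: $t2=3+1=4
cmp $t2, 9  (cmp 4,9)
bne loop: taken
after lw $t3, 0($t4): $t3=M[104]=25
after sub $t3, $t3, 18: $t3=25-18=7
after lw $t3, 0($t4): $t3=M[104]=25
after add $t3, $t3, 8: $t3=25+8=33
after add $t3, $t3, 1: $t3=33+1=34
after add $t4, $t4, 4: $t4=104+4=108
after add $t2, $t2, 1: $t2=4+1=5
cmp $t2, 9  (cmp 5,9)
bne loop: taken
after lw $t3, 0($t4): $t3=M[108]=-6
after sub $t3, $t3, 18: $t3=(-6)-18=-24
after lw $t3, 0($t4): $t3=M[108]=-6
after add $t3, $t3, 8: $t3=(-6)+8=2
after add $t3, $t3, 1: $t3=2+1=3
after add $t4, $t4, 4: $t4=108+4=112
after add $t2, $t2, 1: $t2=5+1=6
cmp $t2, 9  (cmp 6,9)
bne loop: taken
after lw $t3, 0($t4): $t3=M[112]=30
after sub $t3, $t3, 18: $t3=30-18=12
after lw $t3, 0($t4): $t3=M[112]=30
after add $t3, $t3, 8: $t3=30+8=38
after add $t3, $t3, 1: $t3=38+1=39
after add $t4, $t4, 4: $t4=112+4=116
after add $t2, $t2, 1: $t2=6+1=7
cmp $t2, 9  (cmp 7,9)
bne loop: taken
after lw $t3, 0($t4): $t3=M[116]=27
after sub $t3, $t3, 18: $t3=27-18=9
after lw $t3, 0($t4): $t3=M[116]=27
after add $t3, $t3, 8: $t3=27+8=35
after add $t3, $t3, 1: $t3=35+1=36
after add $t4, $t4, 4: $t4=116+4=120
after add $t2, $t2, 1: $t2=7+1=8
cmp $t2, 9  (cmp 8,9)
bne loop: taken
after lw $t3, 0($t4): $t3=M[120]=6
after sub $t3, $t3, 18: $t3=6-18=-12
after lw $t3, 0($t4): $t3=M[120]=6
after add $t3, $t3, 8: $t3=6+8=14
after add $t3, $t3, 1: $t3=14+1=15
after add $t4, $t4, 4: $t4=120+4=124
after add $t2, $t2, 1: $t2=8+1=9
cmp $t2, 9  (cmp 9,9)
bne loop: not taken
sw $t3, (120) → M[120]=15
halt.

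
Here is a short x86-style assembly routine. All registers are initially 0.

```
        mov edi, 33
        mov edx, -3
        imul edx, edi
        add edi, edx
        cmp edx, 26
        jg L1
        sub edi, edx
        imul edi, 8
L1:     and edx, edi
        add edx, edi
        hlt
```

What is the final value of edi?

264

mov edi, 33 → edi=33
mov edx, -3 → edx=-3
imul edx, edi → edx=(-3)*33=-99
add edi, edx → edi=33+(-99)=-66
cmp edx, 26  (cmp -99,26)
jg L1: not taken
sub edi, edx → edi=(-66)-(-99)=33
imul edi, 8 → edi=33*8=264
and edx, edi → edx=(-99)&264=264
add edx, edi → edx=264+264=528
halt.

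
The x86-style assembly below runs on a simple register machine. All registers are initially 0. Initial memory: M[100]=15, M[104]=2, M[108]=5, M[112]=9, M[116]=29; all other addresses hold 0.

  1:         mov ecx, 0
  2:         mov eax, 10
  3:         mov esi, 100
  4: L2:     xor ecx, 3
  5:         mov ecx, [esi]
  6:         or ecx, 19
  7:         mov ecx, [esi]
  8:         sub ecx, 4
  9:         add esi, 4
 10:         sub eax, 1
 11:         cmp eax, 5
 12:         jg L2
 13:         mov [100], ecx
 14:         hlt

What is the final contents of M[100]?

25

after mov ecx, 0: ecx=0
after mov eax, 10: eax=10
after mov esi, 100: esi=100
after xor ecx, 3: ecx=0^3=3
after mov ecx, [esi]: ecx=M[100]=15
after or ecx, 19: ecx=15|19=31
after mov ecx, [esi]: ecx=M[100]=15
after sub ecx, 4: ecx=15-4=11
after add esi, 4: esi=100+4=104
after sub eax, 1: eax=10-1=9
cmp eax, 5  (cmp 9,5)
jg L2: taken
after xor ecx, 3: ecx=11^3=8
after mov ecx, [esi]: ecx=M[104]=2
after or ecx, 19: ecx=2|19=19
after mov ecx, [esi]: ecx=M[104]=2
after sub ecx, 4: ecx=2-4=-2
after add esi, 4: esi=104+4=108
after sub eax, 1: eax=9-1=8
cmp eax, 5  (cmp 8,5)
jg L2: taken
after xor ecx, 3: ecx=(-2)^3=-3
after mov ecx, [esi]: ecx=M[108]=5
after or ecx, 19: ecx=5|19=23
after mov ecx, [esi]: ecx=M[108]=5
after sub ecx, 4: ecx=5-4=1
after add esi, 4: esi=108+4=112
after sub eax, 1: eax=8-1=7
cmp eax, 5  (cmp 7,5)
jg L2: taken
after xor ecx, 3: ecx=1^3=2
after mov ecx, [esi]: ecx=M[112]=9
after or ecx, 19: ecx=9|19=27
after mov ecx, [esi]: ecx=M[112]=9
after sub ecx, 4: ecx=9-4=5
after add esi, 4: esi=112+4=116
after sub eax, 1: eax=7-1=6
cmp eax, 5  (cmp 6,5)
jg L2: taken
after xor ecx, 3: ecx=5^3=6
after mov ecx, [esi]: ecx=M[116]=29
after or ecx, 19: ecx=29|19=31
after mov ecx, [esi]: ecx=M[116]=29
after sub ecx, 4: ecx=29-4=25
after add esi, 4: esi=116+4=120
after sub eax, 1: eax=6-1=5
cmp eax, 5  (cmp 5,5)
jg L2: not taken
mov [100], ecx → M[100]=25
halt.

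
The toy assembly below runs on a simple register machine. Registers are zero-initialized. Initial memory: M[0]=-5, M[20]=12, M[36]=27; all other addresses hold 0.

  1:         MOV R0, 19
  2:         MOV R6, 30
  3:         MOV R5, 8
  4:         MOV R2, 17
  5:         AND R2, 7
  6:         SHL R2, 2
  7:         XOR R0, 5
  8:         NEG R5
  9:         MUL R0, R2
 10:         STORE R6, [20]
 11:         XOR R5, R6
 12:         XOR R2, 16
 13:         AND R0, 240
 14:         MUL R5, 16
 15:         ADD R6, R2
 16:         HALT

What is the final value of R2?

20

R0=19
R6=30
R5=8
R2=17
R2=17&7=1
R2=1<<2=4
R0=19^5=22
R5=-(8)=-8
R0=22*4=88
STORE R6, [20] → M[20]=30
R5=(-8)^30=-26
R2=4^16=20
R0=88&240=80
R5=(-26)*16=-416
R6=30+20=50
halt.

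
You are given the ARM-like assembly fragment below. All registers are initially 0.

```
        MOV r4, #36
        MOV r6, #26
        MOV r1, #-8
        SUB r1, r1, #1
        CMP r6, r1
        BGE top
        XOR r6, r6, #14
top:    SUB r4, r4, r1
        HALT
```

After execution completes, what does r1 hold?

-9

after MOV r4, #36: r4=36
after MOV r6, #26: r6=26
after MOV r1, #-8: r1=-8
after SUB r1, r1, #1: r1=(-8)-1=-9
CMP r6, r1  (cmp 26,-9)
BGE top: taken
after SUB r4, r4, r1: r4=36-(-9)=45
halt.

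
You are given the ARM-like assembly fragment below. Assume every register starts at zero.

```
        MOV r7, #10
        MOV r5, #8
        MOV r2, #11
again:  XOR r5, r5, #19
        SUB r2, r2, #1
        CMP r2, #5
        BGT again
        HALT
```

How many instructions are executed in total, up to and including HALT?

r7=10
r5=8
r2=11
r5=8^19=27
r2=11-1=10
CMP r2, #5  (cmp 10,5)
BGT again: taken
r5=27^19=8
r2=10-1=9
CMP r2, #5  (cmp 9,5)
BGT again: taken
r5=8^19=27
r2=9-1=8
CMP r2, #5  (cmp 8,5)
BGT again: taken
r5=27^19=8
r2=8-1=7
CMP r2, #5  (cmp 7,5)
BGT again: taken
r5=8^19=27
r2=7-1=6
CMP r2, #5  (cmp 6,5)
BGT again: taken
r5=27^19=8
r2=6-1=5
CMP r2, #5  (cmp 5,5)
BGT again: not taken
halt.
Total executed instructions: 28.

28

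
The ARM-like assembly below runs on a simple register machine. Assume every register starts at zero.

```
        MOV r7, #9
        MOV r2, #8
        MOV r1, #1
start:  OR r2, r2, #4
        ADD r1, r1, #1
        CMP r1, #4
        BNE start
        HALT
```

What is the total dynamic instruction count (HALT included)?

16

after MOV r7, #9: r7=9
after MOV r2, #8: r2=8
after MOV r1, #1: r1=1
after OR r2, r2, #4: r2=8|4=12
after ADD r1, r1, #1: r1=1+1=2
CMP r1, #4  (cmp 2,4)
BNE start: taken
after OR r2, r2, #4: r2=12|4=12
after ADD r1, r1, #1: r1=2+1=3
CMP r1, #4  (cmp 3,4)
BNE start: taken
after OR r2, r2, #4: r2=12|4=12
after ADD r1, r1, #1: r1=3+1=4
CMP r1, #4  (cmp 4,4)
BNE start: not taken
halt.
Total executed instructions: 16.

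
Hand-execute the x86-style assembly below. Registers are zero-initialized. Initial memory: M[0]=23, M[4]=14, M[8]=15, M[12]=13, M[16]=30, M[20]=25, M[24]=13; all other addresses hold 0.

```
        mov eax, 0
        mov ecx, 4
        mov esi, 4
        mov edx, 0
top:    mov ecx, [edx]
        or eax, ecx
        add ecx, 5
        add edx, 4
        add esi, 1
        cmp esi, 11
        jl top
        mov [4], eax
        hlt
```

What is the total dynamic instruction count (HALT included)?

mov eax, 0 → eax=0
mov ecx, 4 → ecx=4
mov esi, 4 → esi=4
mov edx, 0 → edx=0
mov ecx, [edx] → ecx=M[0]=23
or eax, ecx → eax=0|23=23
add ecx, 5 → ecx=23+5=28
add edx, 4 → edx=0+4=4
add esi, 1 → esi=4+1=5
cmp esi, 11  (cmp 5,11)
jl top: taken
mov ecx, [edx] → ecx=M[4]=14
or eax, ecx → eax=23|14=31
add ecx, 5 → ecx=14+5=19
add edx, 4 → edx=4+4=8
add esi, 1 → esi=5+1=6
cmp esi, 11  (cmp 6,11)
jl top: taken
mov ecx, [edx] → ecx=M[8]=15
or eax, ecx → eax=31|15=31
add ecx, 5 → ecx=15+5=20
add edx, 4 → edx=8+4=12
add esi, 1 → esi=6+1=7
cmp esi, 11  (cmp 7,11)
jl top: taken
mov ecx, [edx] → ecx=M[12]=13
or eax, ecx → eax=31|13=31
add ecx, 5 → ecx=13+5=18
add edx, 4 → edx=12+4=16
add esi, 1 → esi=7+1=8
cmp esi, 11  (cmp 8,11)
jl top: taken
mov ecx, [edx] → ecx=M[16]=30
or eax, ecx → eax=31|30=31
add ecx, 5 → ecx=30+5=35
add edx, 4 → edx=16+4=20
add esi, 1 → esi=8+1=9
cmp esi, 11  (cmp 9,11)
jl top: taken
mov ecx, [edx] → ecx=M[20]=25
or eax, ecx → eax=31|25=31
add ecx, 5 → ecx=25+5=30
add edx, 4 → edx=20+4=24
add esi, 1 → esi=9+1=10
cmp esi, 11  (cmp 10,11)
jl top: taken
mov ecx, [edx] → ecx=M[24]=13
or eax, ecx → eax=31|13=31
add ecx, 5 → ecx=13+5=18
add edx, 4 → edx=24+4=28
add esi, 1 → esi=10+1=11
cmp esi, 11  (cmp 11,11)
jl top: not taken
mov [4], eax → M[4]=31
halt.
Total executed instructions: 55.

55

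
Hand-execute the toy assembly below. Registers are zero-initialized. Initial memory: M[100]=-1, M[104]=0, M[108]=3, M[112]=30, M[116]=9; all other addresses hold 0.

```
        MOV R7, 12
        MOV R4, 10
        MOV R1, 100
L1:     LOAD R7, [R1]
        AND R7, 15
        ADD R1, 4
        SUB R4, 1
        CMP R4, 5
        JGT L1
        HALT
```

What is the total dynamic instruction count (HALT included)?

R7=12
R4=10
R1=100
R7=M[100]=-1
R7=(-1)&15=15
R1=100+4=104
R4=10-1=9
CMP R4, 5  (cmp 9,5)
JGT L1: taken
R7=M[104]=0
R7=0&15=0
R1=104+4=108
R4=9-1=8
CMP R4, 5  (cmp 8,5)
JGT L1: taken
R7=M[108]=3
R7=3&15=3
R1=108+4=112
R4=8-1=7
CMP R4, 5  (cmp 7,5)
JGT L1: taken
R7=M[112]=30
R7=30&15=14
R1=112+4=116
R4=7-1=6
CMP R4, 5  (cmp 6,5)
JGT L1: taken
R7=M[116]=9
R7=9&15=9
R1=116+4=120
R4=6-1=5
CMP R4, 5  (cmp 5,5)
JGT L1: not taken
halt.
Total executed instructions: 34.

34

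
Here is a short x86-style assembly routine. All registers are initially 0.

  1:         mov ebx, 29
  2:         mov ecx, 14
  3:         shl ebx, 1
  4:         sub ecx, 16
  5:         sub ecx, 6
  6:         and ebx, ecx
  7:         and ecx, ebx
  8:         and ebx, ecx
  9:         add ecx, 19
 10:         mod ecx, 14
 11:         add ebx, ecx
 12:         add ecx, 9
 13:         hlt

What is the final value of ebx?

after mov ebx, 29: ebx=29
after mov ecx, 14: ecx=14
after shl ebx, 1: ebx=29<<1=58
after sub ecx, 16: ecx=14-16=-2
after sub ecx, 6: ecx=(-2)-6=-8
after and ebx, ecx: ebx=58&(-8)=56
after and ecx, ebx: ecx=(-8)&56=56
after and ebx, ecx: ebx=56&56=56
after add ecx, 19: ecx=56+19=75
after mod ecx, 14: ecx=75%14=5
after add ebx, ecx: ebx=56+5=61
after add ecx, 9: ecx=5+9=14
halt.

61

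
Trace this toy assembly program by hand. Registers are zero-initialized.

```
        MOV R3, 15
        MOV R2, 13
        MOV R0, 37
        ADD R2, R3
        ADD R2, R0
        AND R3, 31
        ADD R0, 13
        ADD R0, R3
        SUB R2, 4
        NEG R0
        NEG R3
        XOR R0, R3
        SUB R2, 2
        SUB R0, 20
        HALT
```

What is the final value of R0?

after MOV R3, 15: R3=15
after MOV R2, 13: R2=13
after MOV R0, 37: R0=37
after ADD R2, R3: R2=13+15=28
after ADD R2, R0: R2=28+37=65
after AND R3, 31: R3=15&31=15
after ADD R0, 13: R0=37+13=50
after ADD R0, R3: R0=50+15=65
after SUB R2, 4: R2=65-4=61
after NEG R0: R0=-(65)=-65
after NEG R3: R3=-(15)=-15
after XOR R0, R3: R0=(-65)^(-15)=78
after SUB R2, 2: R2=61-2=59
after SUB R0, 20: R0=78-20=58
halt.

58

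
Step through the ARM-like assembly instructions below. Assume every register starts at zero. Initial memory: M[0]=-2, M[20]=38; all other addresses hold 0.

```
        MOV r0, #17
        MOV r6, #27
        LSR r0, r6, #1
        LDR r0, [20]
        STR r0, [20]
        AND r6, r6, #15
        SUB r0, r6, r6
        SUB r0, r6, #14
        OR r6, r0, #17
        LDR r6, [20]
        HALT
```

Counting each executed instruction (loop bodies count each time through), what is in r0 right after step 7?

0

after MOV r0, #17: r0=17
after MOV r6, #27: r6=27
after LSR r0, r6, #1: r0=27>>1=13
after LDR r0, [20]: r0=M[20]=38
STR r0, [20] → M[20]=38
after AND r6, r6, #15: r6=27&15=11
after SUB r0, r6, r6: r0=11-11=0
After step 7: r0 = 0.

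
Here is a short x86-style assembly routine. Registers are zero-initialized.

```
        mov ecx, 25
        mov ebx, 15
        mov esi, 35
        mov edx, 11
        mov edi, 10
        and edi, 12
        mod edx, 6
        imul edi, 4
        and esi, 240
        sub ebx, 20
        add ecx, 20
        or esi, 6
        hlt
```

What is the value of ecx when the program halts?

45

ecx=25
ebx=15
esi=35
edx=11
edi=10
edi=10&12=8
edx=11%6=5
edi=8*4=32
esi=35&240=32
ebx=15-20=-5
ecx=25+20=45
esi=32|6=38
halt.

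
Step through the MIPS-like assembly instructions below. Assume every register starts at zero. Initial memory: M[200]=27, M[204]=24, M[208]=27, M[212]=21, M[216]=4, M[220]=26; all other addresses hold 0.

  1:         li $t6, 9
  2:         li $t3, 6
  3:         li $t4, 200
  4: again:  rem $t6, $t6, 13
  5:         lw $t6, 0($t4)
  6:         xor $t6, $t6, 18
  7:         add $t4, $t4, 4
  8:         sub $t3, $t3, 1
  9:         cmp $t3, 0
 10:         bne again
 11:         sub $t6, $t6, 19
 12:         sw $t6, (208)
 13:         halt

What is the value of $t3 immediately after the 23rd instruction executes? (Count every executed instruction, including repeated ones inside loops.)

3

after li $t6, 9: $t6=9
after li $t3, 6: $t3=6
after li $t4, 200: $t4=200
after rem $t6, $t6, 13: $t6=9%13=9
after lw $t6, 0($t4): $t6=M[200]=27
after xor $t6, $t6, 18: $t6=27^18=9
after add $t4, $t4, 4: $t4=200+4=204
after sub $t3, $t3, 1: $t3=6-1=5
cmp $t3, 0  (cmp 5,0)
bne again: taken
after rem $t6, $t6, 13: $t6=9%13=9
after lw $t6, 0($t4): $t6=M[204]=24
after xor $t6, $t6, 18: $t6=24^18=10
after add $t4, $t4, 4: $t4=204+4=208
after sub $t3, $t3, 1: $t3=5-1=4
cmp $t3, 0  (cmp 4,0)
bne again: taken
after rem $t6, $t6, 13: $t6=10%13=10
after lw $t6, 0($t4): $t6=M[208]=27
after xor $t6, $t6, 18: $t6=27^18=9
after add $t4, $t4, 4: $t4=208+4=212
after sub $t3, $t3, 1: $t3=4-1=3
cmp $t3, 0  (cmp 3,0)
After step 23: $t3 = 3.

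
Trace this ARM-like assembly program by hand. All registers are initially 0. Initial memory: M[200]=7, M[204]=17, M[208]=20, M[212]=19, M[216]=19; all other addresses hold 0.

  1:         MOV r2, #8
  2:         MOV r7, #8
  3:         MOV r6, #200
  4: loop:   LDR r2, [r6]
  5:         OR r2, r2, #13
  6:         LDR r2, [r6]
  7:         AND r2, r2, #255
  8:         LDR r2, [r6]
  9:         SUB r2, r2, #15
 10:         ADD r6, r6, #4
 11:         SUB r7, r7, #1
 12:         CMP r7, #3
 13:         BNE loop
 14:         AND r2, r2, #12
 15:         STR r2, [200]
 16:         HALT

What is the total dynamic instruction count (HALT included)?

after MOV r2, #8: r2=8
after MOV r7, #8: r7=8
after MOV r6, #200: r6=200
after LDR r2, [r6]: r2=M[200]=7
after OR r2, r2, #13: r2=7|13=15
after LDR r2, [r6]: r2=M[200]=7
after AND r2, r2, #255: r2=7&255=7
after LDR r2, [r6]: r2=M[200]=7
after SUB r2, r2, #15: r2=7-15=-8
after ADD r6, r6, #4: r6=200+4=204
after SUB r7, r7, #1: r7=8-1=7
CMP r7, #3  (cmp 7,3)
BNE loop: taken
after LDR r2, [r6]: r2=M[204]=17
after OR r2, r2, #13: r2=17|13=29
after LDR r2, [r6]: r2=M[204]=17
after AND r2, r2, #255: r2=17&255=17
after LDR r2, [r6]: r2=M[204]=17
after SUB r2, r2, #15: r2=17-15=2
after ADD r6, r6, #4: r6=204+4=208
after SUB r7, r7, #1: r7=7-1=6
CMP r7, #3  (cmp 6,3)
BNE loop: taken
after LDR r2, [r6]: r2=M[208]=20
after OR r2, r2, #13: r2=20|13=29
after LDR r2, [r6]: r2=M[208]=20
after AND r2, r2, #255: r2=20&255=20
after LDR r2, [r6]: r2=M[208]=20
after SUB r2, r2, #15: r2=20-15=5
after ADD r6, r6, #4: r6=208+4=212
after SUB r7, r7, #1: r7=6-1=5
CMP r7, #3  (cmp 5,3)
BNE loop: taken
after LDR r2, [r6]: r2=M[212]=19
after OR r2, r2, #13: r2=19|13=31
after LDR r2, [r6]: r2=M[212]=19
after AND r2, r2, #255: r2=19&255=19
after LDR r2, [r6]: r2=M[212]=19
after SUB r2, r2, #15: r2=19-15=4
after ADD r6, r6, #4: r6=212+4=216
after SUB r7, r7, #1: r7=5-1=4
CMP r7, #3  (cmp 4,3)
BNE loop: taken
after LDR r2, [r6]: r2=M[216]=19
after OR r2, r2, #13: r2=19|13=31
after LDR r2, [r6]: r2=M[216]=19
after AND r2, r2, #255: r2=19&255=19
after LDR r2, [r6]: r2=M[216]=19
after SUB r2, r2, #15: r2=19-15=4
after ADD r6, r6, #4: r6=216+4=220
after SUB r7, r7, #1: r7=4-1=3
CMP r7, #3  (cmp 3,3)
BNE loop: not taken
after AND r2, r2, #12: r2=4&12=4
STR r2, [200] → M[200]=4
halt.
Total executed instructions: 56.

56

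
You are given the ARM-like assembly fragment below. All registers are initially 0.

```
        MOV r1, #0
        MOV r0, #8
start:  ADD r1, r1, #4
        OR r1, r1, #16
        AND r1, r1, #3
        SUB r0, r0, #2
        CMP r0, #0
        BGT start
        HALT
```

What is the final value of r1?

0

r1=0
r0=8
r1=0+4=4
r1=4|16=20
r1=20&3=0
r0=8-2=6
CMP r0, #0  (cmp 6,0)
BGT start: taken
r1=0+4=4
r1=4|16=20
r1=20&3=0
r0=6-2=4
CMP r0, #0  (cmp 4,0)
BGT start: taken
r1=0+4=4
r1=4|16=20
r1=20&3=0
r0=4-2=2
CMP r0, #0  (cmp 2,0)
BGT start: taken
r1=0+4=4
r1=4|16=20
r1=20&3=0
r0=2-2=0
CMP r0, #0  (cmp 0,0)
BGT start: not taken
halt.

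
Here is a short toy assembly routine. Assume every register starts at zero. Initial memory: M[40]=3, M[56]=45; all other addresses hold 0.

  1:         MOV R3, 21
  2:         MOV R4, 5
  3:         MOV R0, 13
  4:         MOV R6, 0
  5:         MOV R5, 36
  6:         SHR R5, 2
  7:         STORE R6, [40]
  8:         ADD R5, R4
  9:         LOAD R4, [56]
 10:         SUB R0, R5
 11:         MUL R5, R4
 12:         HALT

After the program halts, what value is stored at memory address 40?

0

after MOV R3, 21: R3=21
after MOV R4, 5: R4=5
after MOV R0, 13: R0=13
after MOV R6, 0: R6=0
after MOV R5, 36: R5=36
after SHR R5, 2: R5=36>>2=9
STORE R6, [40] → M[40]=0
after ADD R5, R4: R5=9+5=14
after LOAD R4, [56]: R4=M[56]=45
after SUB R0, R5: R0=13-14=-1
after MUL R5, R4: R5=14*45=630
halt.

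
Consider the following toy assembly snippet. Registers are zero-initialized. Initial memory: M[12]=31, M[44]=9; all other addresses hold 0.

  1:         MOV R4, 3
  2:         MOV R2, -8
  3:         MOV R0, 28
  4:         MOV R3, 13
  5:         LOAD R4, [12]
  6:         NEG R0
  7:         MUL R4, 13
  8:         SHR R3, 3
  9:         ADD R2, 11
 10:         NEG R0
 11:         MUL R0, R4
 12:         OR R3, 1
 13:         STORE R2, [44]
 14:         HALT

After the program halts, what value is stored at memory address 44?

R4=3
R2=-8
R0=28
R3=13
R4=M[12]=31
R0=-(28)=-28
R4=31*13=403
R3=13>>3=1
R2=(-8)+11=3
R0=-(-28)=28
R0=28*403=11284
R3=1|1=1
STORE R2, [44] → M[44]=3
halt.

3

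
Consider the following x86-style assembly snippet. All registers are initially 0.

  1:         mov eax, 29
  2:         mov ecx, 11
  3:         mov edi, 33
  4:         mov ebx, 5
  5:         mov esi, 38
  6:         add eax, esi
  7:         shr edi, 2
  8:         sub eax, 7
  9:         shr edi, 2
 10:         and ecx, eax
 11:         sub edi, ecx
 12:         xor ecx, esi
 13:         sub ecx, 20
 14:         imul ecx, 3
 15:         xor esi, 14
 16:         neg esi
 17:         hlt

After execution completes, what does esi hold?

mov eax, 29 → eax=29
mov ecx, 11 → ecx=11
mov edi, 33 → edi=33
mov ebx, 5 → ebx=5
mov esi, 38 → esi=38
add eax, esi → eax=29+38=67
shr edi, 2 → edi=33>>2=8
sub eax, 7 → eax=67-7=60
shr edi, 2 → edi=8>>2=2
and ecx, eax → ecx=11&60=8
sub edi, ecx → edi=2-8=-6
xor ecx, esi → ecx=8^38=46
sub ecx, 20 → ecx=46-20=26
imul ecx, 3 → ecx=26*3=78
xor esi, 14 → esi=38^14=40
neg esi → esi=-(40)=-40
halt.

-40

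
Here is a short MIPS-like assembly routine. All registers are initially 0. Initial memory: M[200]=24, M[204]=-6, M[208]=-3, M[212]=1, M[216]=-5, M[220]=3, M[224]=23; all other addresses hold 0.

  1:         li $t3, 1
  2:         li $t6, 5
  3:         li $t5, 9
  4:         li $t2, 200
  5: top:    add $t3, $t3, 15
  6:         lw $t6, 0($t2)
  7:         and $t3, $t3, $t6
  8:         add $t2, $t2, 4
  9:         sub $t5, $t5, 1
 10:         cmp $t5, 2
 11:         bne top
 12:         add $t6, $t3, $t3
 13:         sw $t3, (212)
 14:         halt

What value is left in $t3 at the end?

after li $t3, 1: $t3=1
after li $t6, 5: $t6=5
after li $t5, 9: $t5=9
after li $t2, 200: $t2=200
after add $t3, $t3, 15: $t3=1+15=16
after lw $t6, 0($t2): $t6=M[200]=24
after and $t3, $t3, $t6: $t3=16&24=16
after add $t2, $t2, 4: $t2=200+4=204
after sub $t5, $t5, 1: $t5=9-1=8
cmp $t5, 2  (cmp 8,2)
bne top: taken
after add $t3, $t3, 15: $t3=16+15=31
after lw $t6, 0($t2): $t6=M[204]=-6
after and $t3, $t3, $t6: $t3=31&(-6)=26
after add $t2, $t2, 4: $t2=204+4=208
after sub $t5, $t5, 1: $t5=8-1=7
cmp $t5, 2  (cmp 7,2)
bne top: taken
after add $t3, $t3, 15: $t3=26+15=41
after lw $t6, 0($t2): $t6=M[208]=-3
after and $t3, $t3, $t6: $t3=41&(-3)=41
after add $t2, $t2, 4: $t2=208+4=212
after sub $t5, $t5, 1: $t5=7-1=6
cmp $t5, 2  (cmp 6,2)
bne top: taken
after add $t3, $t3, 15: $t3=41+15=56
after lw $t6, 0($t2): $t6=M[212]=1
after and $t3, $t3, $t6: $t3=56&1=0
after add $t2, $t2, 4: $t2=212+4=216
after sub $t5, $t5, 1: $t5=6-1=5
cmp $t5, 2  (cmp 5,2)
bne top: taken
after add $t3, $t3, 15: $t3=0+15=15
after lw $t6, 0($t2): $t6=M[216]=-5
after and $t3, $t3, $t6: $t3=15&(-5)=11
after add $t2, $t2, 4: $t2=216+4=220
after sub $t5, $t5, 1: $t5=5-1=4
cmp $t5, 2  (cmp 4,2)
bne top: taken
after add $t3, $t3, 15: $t3=11+15=26
after lw $t6, 0($t2): $t6=M[220]=3
after and $t3, $t3, $t6: $t3=26&3=2
after add $t2, $t2, 4: $t2=220+4=224
after sub $t5, $t5, 1: $t5=4-1=3
cmp $t5, 2  (cmp 3,2)
bne top: taken
after add $t3, $t3, 15: $t3=2+15=17
after lw $t6, 0($t2): $t6=M[224]=23
after and $t3, $t3, $t6: $t3=17&23=17
after add $t2, $t2, 4: $t2=224+4=228
after sub $t5, $t5, 1: $t5=3-1=2
cmp $t5, 2  (cmp 2,2)
bne top: not taken
after add $t6, $t3, $t3: $t6=17+17=34
sw $t3, (212) → M[212]=17
halt.

17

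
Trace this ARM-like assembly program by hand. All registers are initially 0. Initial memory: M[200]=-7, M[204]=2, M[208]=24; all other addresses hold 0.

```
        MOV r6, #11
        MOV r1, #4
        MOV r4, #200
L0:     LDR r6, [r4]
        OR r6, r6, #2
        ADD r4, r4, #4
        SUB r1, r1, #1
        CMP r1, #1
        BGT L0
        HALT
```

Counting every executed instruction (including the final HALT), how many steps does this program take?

22

after MOV r6, #11: r6=11
after MOV r1, #4: r1=4
after MOV r4, #200: r4=200
after LDR r6, [r4]: r6=M[200]=-7
after OR r6, r6, #2: r6=(-7)|2=-5
after ADD r4, r4, #4: r4=200+4=204
after SUB r1, r1, #1: r1=4-1=3
CMP r1, #1  (cmp 3,1)
BGT L0: taken
after LDR r6, [r4]: r6=M[204]=2
after OR r6, r6, #2: r6=2|2=2
after ADD r4, r4, #4: r4=204+4=208
after SUB r1, r1, #1: r1=3-1=2
CMP r1, #1  (cmp 2,1)
BGT L0: taken
after LDR r6, [r4]: r6=M[208]=24
after OR r6, r6, #2: r6=24|2=26
after ADD r4, r4, #4: r4=208+4=212
after SUB r1, r1, #1: r1=2-1=1
CMP r1, #1  (cmp 1,1)
BGT L0: not taken
halt.
Total executed instructions: 22.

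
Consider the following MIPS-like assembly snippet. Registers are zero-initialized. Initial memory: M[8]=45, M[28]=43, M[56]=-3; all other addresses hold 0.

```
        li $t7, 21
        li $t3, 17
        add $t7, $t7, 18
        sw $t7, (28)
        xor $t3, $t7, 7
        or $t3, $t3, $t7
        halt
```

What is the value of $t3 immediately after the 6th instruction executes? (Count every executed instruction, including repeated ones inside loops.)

39

$t7=21
$t3=17
$t7=21+18=39
sw $t7, (28) → M[28]=39
$t3=39^7=32
$t3=32|39=39
After step 6: $t3 = 39.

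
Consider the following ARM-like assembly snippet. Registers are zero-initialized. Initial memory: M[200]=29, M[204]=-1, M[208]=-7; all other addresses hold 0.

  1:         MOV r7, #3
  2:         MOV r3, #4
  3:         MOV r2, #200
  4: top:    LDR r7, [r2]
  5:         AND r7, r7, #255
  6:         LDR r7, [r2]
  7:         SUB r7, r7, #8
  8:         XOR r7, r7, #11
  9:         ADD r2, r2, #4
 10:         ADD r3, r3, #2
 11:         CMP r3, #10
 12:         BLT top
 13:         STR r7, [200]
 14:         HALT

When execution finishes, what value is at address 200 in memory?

r7=3
r3=4
r2=200
r7=M[200]=29
r7=29&255=29
r7=M[200]=29
r7=29-8=21
r7=21^11=30
r2=200+4=204
r3=4+2=6
CMP r3, #10  (cmp 6,10)
BLT top: taken
r7=M[204]=-1
r7=(-1)&255=255
r7=M[204]=-1
r7=(-1)-8=-9
r7=(-9)^11=-4
r2=204+4=208
r3=6+2=8
CMP r3, #10  (cmp 8,10)
BLT top: taken
r7=M[208]=-7
r7=(-7)&255=249
r7=M[208]=-7
r7=(-7)-8=-15
r7=(-15)^11=-6
r2=208+4=212
r3=8+2=10
CMP r3, #10  (cmp 10,10)
BLT top: not taken
STR r7, [200] → M[200]=-6
halt.

-6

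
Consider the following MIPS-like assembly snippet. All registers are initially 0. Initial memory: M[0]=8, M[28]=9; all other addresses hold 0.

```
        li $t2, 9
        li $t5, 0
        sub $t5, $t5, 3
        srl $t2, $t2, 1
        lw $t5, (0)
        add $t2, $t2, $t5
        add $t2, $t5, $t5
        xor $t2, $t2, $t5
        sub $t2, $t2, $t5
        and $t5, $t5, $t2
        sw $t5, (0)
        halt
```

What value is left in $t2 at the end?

$t2=9
$t5=0
$t5=0-3=-3
$t2=9>>1=4
$t5=M[0]=8
$t2=4+8=12
$t2=8+8=16
$t2=16^8=24
$t2=24-8=16
$t5=8&16=0
sw $t5, (0) → M[0]=0
halt.

16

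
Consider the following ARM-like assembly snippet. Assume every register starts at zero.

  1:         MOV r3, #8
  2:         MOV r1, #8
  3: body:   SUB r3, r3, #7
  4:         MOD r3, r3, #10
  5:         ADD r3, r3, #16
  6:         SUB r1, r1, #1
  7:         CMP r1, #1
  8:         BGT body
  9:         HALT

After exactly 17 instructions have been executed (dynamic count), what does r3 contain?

25

r3=8
r1=8
r3=8-7=1
r3=1%10=1
r3=1+16=17
r1=8-1=7
CMP r1, #1  (cmp 7,1)
BGT body: taken
r3=17-7=10
r3=10%10=0
r3=0+16=16
r1=7-1=6
CMP r1, #1  (cmp 6,1)
BGT body: taken
r3=16-7=9
r3=9%10=9
r3=9+16=25
After step 17: r3 = 25.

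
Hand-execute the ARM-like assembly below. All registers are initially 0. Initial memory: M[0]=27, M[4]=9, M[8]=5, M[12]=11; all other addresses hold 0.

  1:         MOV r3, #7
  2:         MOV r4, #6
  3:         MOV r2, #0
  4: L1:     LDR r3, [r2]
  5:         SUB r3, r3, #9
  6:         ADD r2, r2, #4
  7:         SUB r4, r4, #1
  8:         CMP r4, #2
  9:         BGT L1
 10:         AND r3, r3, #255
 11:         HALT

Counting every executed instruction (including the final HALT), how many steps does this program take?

29

after MOV r3, #7: r3=7
after MOV r4, #6: r4=6
after MOV r2, #0: r2=0
after LDR r3, [r2]: r3=M[0]=27
after SUB r3, r3, #9: r3=27-9=18
after ADD r2, r2, #4: r2=0+4=4
after SUB r4, r4, #1: r4=6-1=5
CMP r4, #2  (cmp 5,2)
BGT L1: taken
after LDR r3, [r2]: r3=M[4]=9
after SUB r3, r3, #9: r3=9-9=0
after ADD r2, r2, #4: r2=4+4=8
after SUB r4, r4, #1: r4=5-1=4
CMP r4, #2  (cmp 4,2)
BGT L1: taken
after LDR r3, [r2]: r3=M[8]=5
after SUB r3, r3, #9: r3=5-9=-4
after ADD r2, r2, #4: r2=8+4=12
after SUB r4, r4, #1: r4=4-1=3
CMP r4, #2  (cmp 3,2)
BGT L1: taken
after LDR r3, [r2]: r3=M[12]=11
after SUB r3, r3, #9: r3=11-9=2
after ADD r2, r2, #4: r2=12+4=16
after SUB r4, r4, #1: r4=3-1=2
CMP r4, #2  (cmp 2,2)
BGT L1: not taken
after AND r3, r3, #255: r3=2&255=2
halt.
Total executed instructions: 29.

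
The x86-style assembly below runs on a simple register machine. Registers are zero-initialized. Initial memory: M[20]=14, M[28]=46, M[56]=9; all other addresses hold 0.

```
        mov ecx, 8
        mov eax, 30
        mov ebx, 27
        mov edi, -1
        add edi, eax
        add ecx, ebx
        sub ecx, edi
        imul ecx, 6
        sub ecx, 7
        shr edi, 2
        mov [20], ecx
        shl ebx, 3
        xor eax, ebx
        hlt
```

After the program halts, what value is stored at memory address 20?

ecx=8
eax=30
ebx=27
edi=-1
edi=(-1)+30=29
ecx=8+27=35
ecx=35-29=6
ecx=6*6=36
ecx=36-7=29
edi=29>>2=7
mov [20], ecx → M[20]=29
ebx=27<<3=216
eax=30^216=198
halt.

29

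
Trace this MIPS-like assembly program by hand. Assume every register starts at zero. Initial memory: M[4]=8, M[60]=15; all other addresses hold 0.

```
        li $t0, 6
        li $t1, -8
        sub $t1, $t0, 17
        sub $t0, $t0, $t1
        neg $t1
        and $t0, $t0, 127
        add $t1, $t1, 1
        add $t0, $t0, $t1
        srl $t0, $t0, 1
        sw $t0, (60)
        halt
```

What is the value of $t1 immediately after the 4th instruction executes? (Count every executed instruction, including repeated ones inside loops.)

-11

$t0=6
$t1=-8
$t1=6-17=-11
$t0=6-(-11)=17
After step 4: $t1 = -11.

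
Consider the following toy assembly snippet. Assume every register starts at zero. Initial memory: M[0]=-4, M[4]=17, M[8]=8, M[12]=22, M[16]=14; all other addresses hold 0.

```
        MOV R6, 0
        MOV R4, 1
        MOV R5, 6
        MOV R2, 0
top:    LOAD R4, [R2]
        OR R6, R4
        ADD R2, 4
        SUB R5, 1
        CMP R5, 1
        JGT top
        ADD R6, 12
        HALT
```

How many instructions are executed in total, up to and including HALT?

after MOV R6, 0: R6=0
after MOV R4, 1: R4=1
after MOV R5, 6: R5=6
after MOV R2, 0: R2=0
after LOAD R4, [R2]: R4=M[0]=-4
after OR R6, R4: R6=0|(-4)=-4
after ADD R2, 4: R2=0+4=4
after SUB R5, 1: R5=6-1=5
CMP R5, 1  (cmp 5,1)
JGT top: taken
after LOAD R4, [R2]: R4=M[4]=17
after OR R6, R4: R6=(-4)|17=-3
after ADD R2, 4: R2=4+4=8
after SUB R5, 1: R5=5-1=4
CMP R5, 1  (cmp 4,1)
JGT top: taken
after LOAD R4, [R2]: R4=M[8]=8
after OR R6, R4: R6=(-3)|8=-3
after ADD R2, 4: R2=8+4=12
after SUB R5, 1: R5=4-1=3
CMP R5, 1  (cmp 3,1)
JGT top: taken
after LOAD R4, [R2]: R4=M[12]=22
after OR R6, R4: R6=(-3)|22=-1
after ADD R2, 4: R2=12+4=16
after SUB R5, 1: R5=3-1=2
CMP R5, 1  (cmp 2,1)
JGT top: taken
after LOAD R4, [R2]: R4=M[16]=14
after OR R6, R4: R6=(-1)|14=-1
after ADD R2, 4: R2=16+4=20
after SUB R5, 1: R5=2-1=1
CMP R5, 1  (cmp 1,1)
JGT top: not taken
after ADD R6, 12: R6=(-1)+12=11
halt.
Total executed instructions: 36.

36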